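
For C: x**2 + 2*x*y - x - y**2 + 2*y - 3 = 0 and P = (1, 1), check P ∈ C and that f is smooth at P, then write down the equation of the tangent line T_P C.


Tangent line at P: 3*x + 2*y - 5 = 0.

Step 1: f(1, 1) = 0, so P lies on C.
Step 2: partial derivatives
  f_x(x, y) = 2*x + 2*y - 1, f_y(x, y) = 2*x - 2*y + 2.
  f_x(P) = 3, f_y(P) = 2 (gradient nonzero, so P is smooth).
Step 3: tangent line at P: 3·(x − 1) + 2·(y − 1) = 0.
Expanding: 3*x + 2*y - 5 = 0.


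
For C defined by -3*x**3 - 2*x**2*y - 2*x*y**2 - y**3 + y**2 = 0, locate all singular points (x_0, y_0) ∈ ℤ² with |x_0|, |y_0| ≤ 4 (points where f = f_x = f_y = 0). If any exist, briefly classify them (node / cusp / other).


Singular points: {(0, 0)}; classification: cusp.

Compute partial derivatives:
  f_x = -9*x**2 - 4*x*y - 2*y**2.
  f_y = -2*x**2 - 4*x*y - 3*y**2 + 2*y.
Scan x_0 ∈ {−4, ..., 4}. For each x_0, f_y(x_0, y) is a polynomial in y; find its integer roots y ∈ {−4, ..., 4}, then test f_x and f at those candidates.
  x = -4: f_y(-4, y) = -3*y**2 + 18*y - 32; no integer root y with |y| ≤ 4.
  x = -3: f_y(-3, y) = -3*y**2 + 14*y - 18; no integer root y with |y| ≤ 4.
  x = -2: f_y(-2, y) = -3*y**2 + 10*y - 8; vanishes at y ∈ {2}. (-2, 2): f_x = -28 ≠ 0.
  x = -1: f_y(-1, y) = -3*y**2 + 6*y - 2; no integer root y with |y| ≤ 4.
  x = 0: f_y(0, y) = -3*y**2 + 2*y; vanishes at y ∈ {0}. (0, 0): f_x = 0, f = 0 — SINGULAR.
  x = 1: f_y(1, y) = -3*y**2 - 2*y - 2; no integer root y with |y| ≤ 4.
  x = 2: f_y(2, y) = -3*y**2 - 6*y - 8; no integer root y with |y| ≤ 4.
  x = 3: f_y(3, y) = -3*y**2 - 10*y - 18; no integer root y with |y| ≤ 4.
  x = 4: f_y(4, y) = -3*y**2 - 14*y - 32; no integer root y with |y| ≤ 4.
Only singular point on the grid: (0, 0).
Classify: substitute x = 0 + u, y = 0 + v and expand: f = -3*u**3 - 2*u**2*v - 2*u*v**2 - v**3 + v**2.
No constant or linear terms (consistent with a singular point). Quadratic part: v**2. Cubic part: -3*u**3 - 2*u**2*v - 2*u*v**2 - v**3.
The quadratic part v**2 is a perfect square, so there is a single (double) tangent line v = 0, i.e. y = 0. Restricting the cubic part to that line (v = 0) leaves -3*u**3 ≠ 0, so f is not divisible by v and the branch is v² ≈ 3*u**3 to lowest order — this is a cusp.
Classification: cusp.


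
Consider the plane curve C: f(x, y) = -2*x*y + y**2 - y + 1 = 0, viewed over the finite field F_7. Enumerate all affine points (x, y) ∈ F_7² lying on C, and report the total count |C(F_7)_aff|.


Affine F_7-points: {(0, 3), (0, 5), (2, 6), (4, 1), (6, 2), (6, 4)}; count = 6.

For each of the 49 pairs (x, y) ∈ F_7², evaluate f(x, y) mod 7. Record the zeros.
  x = 0: [0↦1, 1↦1, 2↦3, 3↦0, 4↦6, 5↦0, 6↦3]  zeros at y ∈ {3, 5}
  x = 1: [0↦1, 1↦6, 2↦6, 3↦1, 4↦5, 5↦4, 6↦5]  zeros at y ∈ ∅
  x = 2: [0↦1, 1↦4, 2↦2, 3↦2, 4↦4, 5↦1, 6↦0]  zeros at y ∈ {6}
  x = 3: [0↦1, 1↦2, 2↦5, 3↦3, 4↦3, 5↦5, 6↦2]  zeros at y ∈ ∅
  x = 4: [0↦1, 1↦0, 2↦1, 3↦4, 4↦2, 5↦2, 6↦4]  zeros at y ∈ {1}
  x = 5: [0↦1, 1↦5, 2↦4, 3↦5, 4↦1, 5↦6, 6↦6]  zeros at y ∈ ∅
  x = 6: [0↦1, 1↦3, 2↦0, 3↦6, 4↦0, 5↦3, 6↦1]  zeros at y ∈ {2, 4}
Collecting zeros: affine points = {(0, 3), (0, 5), (2, 6), (4, 1), (6, 2), (6, 4)}.
Total count |C(F_7)_aff| = 6.


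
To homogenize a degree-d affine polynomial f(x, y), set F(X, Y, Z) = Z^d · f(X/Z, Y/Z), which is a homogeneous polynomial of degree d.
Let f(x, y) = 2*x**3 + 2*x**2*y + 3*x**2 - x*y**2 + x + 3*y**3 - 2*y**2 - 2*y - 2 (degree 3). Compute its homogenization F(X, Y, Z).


F(X, Y, Z) = 2*X**3 + 2*X**2*Y + 3*X**2*Z - X*Y**2 + X*Z**2 + 3*Y**3 - 2*Y**2*Z - 2*Y*Z**2 - 2*Z**3

deg(f) = 3.
Substitute x = X/Z, y = Y/Z into f, then multiply by Z^3.
  monomial 2·x^3·y^0 ↦ 2·X^3·Y^0·Z^0.
  monomial 2·x^2·y^1 ↦ 2·X^2·Y^1·Z^0.
  monomial 3·x^2·y^0 ↦ 3·X^2·Y^0·Z^1.
  monomial -1·x^1·y^2 ↦ -1·X^1·Y^2·Z^0.
  monomial 1·x^1·y^0 ↦ 1·X^1·Y^0·Z^2.
  monomial 3·x^0·y^3 ↦ 3·X^0·Y^3·Z^0.
  monomial -2·x^0·y^2 ↦ -2·X^0·Y^2·Z^1.
  monomial -2·x^0·y^1 ↦ -2·X^0·Y^1·Z^2.
  monomial -2·x^0·y^0 ↦ -2·X^0·Y^0·Z^3.
Collecting: F(X, Y, Z) = 2*X**3 + 2*X**2*Y + 3*X**2*Z - X*Y**2 + X*Z**2 + 3*Y**3 - 2*Y**2*Z - 2*Y*Z**2 - 2*Z**3.


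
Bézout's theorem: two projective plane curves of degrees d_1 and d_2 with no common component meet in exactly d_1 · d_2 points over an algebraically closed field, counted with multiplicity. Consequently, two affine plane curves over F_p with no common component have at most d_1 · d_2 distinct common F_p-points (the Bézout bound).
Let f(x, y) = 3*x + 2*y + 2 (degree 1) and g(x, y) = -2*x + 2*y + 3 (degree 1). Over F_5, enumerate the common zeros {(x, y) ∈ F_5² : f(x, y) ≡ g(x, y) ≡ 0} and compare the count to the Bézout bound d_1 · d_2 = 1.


Common zeros: ∅; count = 0; Bézout bound = 1.

deg(f) = 1, deg(g) = 1, so Bézout bound = 1.
Scan x ∈ F_5. For each x, list the y ∈ F_5 with f(x, y) ≡ 0 and those with g(x, y) ≡ 0 (mod 5); the common zeros in that column are the intersection.
  x = 0: f ≡ 0 at y ∈ {4}; g ≡ 0 at y ∈ {1}; common: ∅.
  x = 1: f ≡ 0 at y ∈ {0}; g ≡ 0 at y ∈ {2}; common: ∅.
  x = 2: f ≡ 0 at y ∈ {1}; g ≡ 0 at y ∈ {3}; common: ∅.
  x = 3: f ≡ 0 at y ∈ {2}; g ≡ 0 at y ∈ {4}; common: ∅.
  x = 4: f ≡ 0 at y ∈ {3}; g ≡ 0 at y ∈ {0}; common: ∅.
Collecting: common zeros = ∅, so the count is 0.
Comparison with the Bézout bound: 0 ≤ 1 = deg(f)·deg(g), as expected for curves with no common component (the affine F_5-count falls short of the bound because intersections may lie at infinity, over extension fields, or carry multiplicity).


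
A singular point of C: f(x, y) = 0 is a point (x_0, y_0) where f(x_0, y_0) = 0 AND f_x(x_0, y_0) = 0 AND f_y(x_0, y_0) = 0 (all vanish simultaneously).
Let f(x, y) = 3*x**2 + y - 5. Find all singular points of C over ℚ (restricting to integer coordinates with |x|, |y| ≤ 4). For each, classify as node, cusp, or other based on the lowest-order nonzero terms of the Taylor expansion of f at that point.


No singular points in the scanned grid; C is smooth there.

Compute partial derivatives:
  f_x = 6*x.
  f_y = 1.
f_y = 1 is a nonzero constant, so f_y never vanishes: no point (x, y) can satisfy f = f_x = f_y = 0. In particular no (x, y) ∈ {−4, ..., 4}² is singular; the curve is smooth.


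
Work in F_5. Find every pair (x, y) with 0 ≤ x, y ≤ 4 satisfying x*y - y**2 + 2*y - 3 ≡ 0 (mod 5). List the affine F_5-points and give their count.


Affine F_5-points: {(2, 1), (2, 3), (4, 2), (4, 4)}; count = 4.

For each of the 25 pairs (x, y) ∈ F_5², evaluate f(x, y) mod 5. Record the zeros.
  x = 0: [0↦2, 1↦3, 2↦2, 3↦4, 4↦4]  zeros at y ∈ ∅
  x = 1: [0↦2, 1↦4, 2↦4, 3↦2, 4↦3]  zeros at y ∈ ∅
  x = 2: [0↦2, 1↦0, 2↦1, 3↦0, 4↦2]  zeros at y ∈ {1, 3}
  x = 3: [0↦2, 1↦1, 2↦3, 3↦3, 4↦1]  zeros at y ∈ ∅
  x = 4: [0↦2, 1↦2, 2↦0, 3↦1, 4↦0]  zeros at y ∈ {2, 4}
Collecting zeros: affine points = {(2, 1), (2, 3), (4, 2), (4, 4)}.
Total count |C(F_5)_aff| = 4.


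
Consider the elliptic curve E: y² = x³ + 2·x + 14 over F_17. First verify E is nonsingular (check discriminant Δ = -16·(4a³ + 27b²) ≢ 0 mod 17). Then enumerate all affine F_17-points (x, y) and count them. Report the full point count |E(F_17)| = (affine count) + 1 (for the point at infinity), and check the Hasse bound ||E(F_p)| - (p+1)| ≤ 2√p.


Affine points = {(1, 0), (2, 3), (2, 14), (3, 8), (3, 9), (4, 1), (4, 16), (5, 8), (5, 9), (6, 2), (6, 15), (8, 7), (8, 10), (9, 8), (9, 9), (12, 7), (12, 10), (14, 7), (14, 10), (15, 6), (15, 11)}; affine count = 21; |E(F_17)| = 22.

Discriminant check: Δ ∝ 4a³ + 27b² = 4·2³ + 27·14² = 4·8 + 27·196 ≡ 3 (mod 17). Nonzero ⇒ E is nonsingular.
For each x ∈ F_17, compute rhs = x³ + 2·x + 14 mod 17, then count y ∈ F_17 with y² ≡ rhs.
  x = 0: rhs = 14, matching y values: none (0 points).
  x = 1: rhs = 0, matching y values: 0 (1 points).
  x = 2: rhs = 9, matching y values: 3, 14 (2 points).
  x = 3: rhs = 13, matching y values: 8, 9 (2 points).
  x = 4: rhs = 1, matching y values: 1, 16 (2 points).
  x = 5: rhs = 13, matching y values: 8, 9 (2 points).
  x = 6: rhs = 4, matching y values: 2, 15 (2 points).
  x = 7: rhs = 14, matching y values: none (0 points).
  x = 8: rhs = 15, matching y values: 7, 10 (2 points).
  x = 9: rhs = 13, matching y values: 8, 9 (2 points).
  x = 10: rhs = 14, matching y values: none (0 points).
  x = 11: rhs = 7, matching y values: none (0 points).
  x = 12: rhs = 15, matching y values: 7, 10 (2 points).
  x = 13: rhs = 10, matching y values: none (0 points).
  x = 14: rhs = 15, matching y values: 7, 10 (2 points).
  x = 15: rhs = 2, matching y values: 6, 11 (2 points).
  x = 16: rhs = 11, matching y values: none (0 points).
Total affine count: 21.
Full point count |E(F_17)| = 21 + 1 = 22.
Hasse bound: |22 − (17+1)| = |4| = 4 ≤ 2√17 ≈ 8.2462 ✓.


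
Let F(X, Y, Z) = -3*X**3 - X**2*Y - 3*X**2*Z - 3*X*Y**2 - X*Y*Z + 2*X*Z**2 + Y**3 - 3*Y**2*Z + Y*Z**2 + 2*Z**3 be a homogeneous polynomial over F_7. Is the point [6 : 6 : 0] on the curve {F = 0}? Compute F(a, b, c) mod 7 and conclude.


F(6,6,0) ≡ 6 (mod 7); P is NOT on the curve.

Evaluate F(6, 6, 0) term-by-term (mod 7).
  -3*X**3 ↦ -3·216·1·1 = -648
  -X**2*Y ↦ -1·36·6·1 = -216
  -3*X**2*Z ↦ -3·36·1·0 = 0
  -3*X*Y**2 ↦ -3·6·36·1 = -648
  -X*Y*Z ↦ -1·6·6·0 = 0
  2*X*Z**2 ↦ 2·6·1·0 = 0
  Y**3 ↦ 1·1·216·1 = 216
  -3*Y**2*Z ↦ -3·1·36·0 = 0
  Y*Z**2 ↦ 1·1·6·0 = 0
  2*Z**3 ↦ 2·1·1·0 = 0
Sum: F(6, 6, 0) = (-648) + (-216) + (0) + (-648) + (0) + (0) + (216) + (0) + (0) + (0) = -1296.
Reducing mod 7: -1296 ≡ 6 (mod 7).
Since F(a, b, c) ≡ 6 ≠ 0 (mod 7), P does NOT lie on the curve.


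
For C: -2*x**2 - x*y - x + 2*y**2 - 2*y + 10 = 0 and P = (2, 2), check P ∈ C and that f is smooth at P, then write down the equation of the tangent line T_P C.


Tangent line at P: -11*x + 4*y + 14 = 0.

Step 1: f(2, 2) = 0, so P lies on C.
Step 2: partial derivatives
  f_x(x, y) = -4*x - y - 1, f_y(x, y) = -x + 4*y - 2.
  f_x(P) = -11, f_y(P) = 4 (gradient nonzero, so P is smooth).
Step 3: tangent line at P: -11·(x − 2) + 4·(y − 2) = 0.
Expanding: -11*x + 4*y + 14 = 0.


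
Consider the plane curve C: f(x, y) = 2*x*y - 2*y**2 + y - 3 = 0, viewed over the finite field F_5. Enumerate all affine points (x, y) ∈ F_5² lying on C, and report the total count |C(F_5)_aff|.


Affine F_5-points: {(1, 2), (2, 1), (2, 4), (3, 3)}; count = 4.

For each of the 25 pairs (x, y) ∈ F_5², evaluate f(x, y) mod 5. Record the zeros.
  x = 0: [0↦2, 1↦1, 2↦1, 3↦2, 4↦4]  zeros at y ∈ ∅
  x = 1: [0↦2, 1↦3, 2↦0, 3↦3, 4↦2]  zeros at y ∈ {2}
  x = 2: [0↦2, 1↦0, 2↦4, 3↦4, 4↦0]  zeros at y ∈ {1, 4}
  x = 3: [0↦2, 1↦2, 2↦3, 3↦0, 4↦3]  zeros at y ∈ {3}
  x = 4: [0↦2, 1↦4, 2↦2, 3↦1, 4↦1]  zeros at y ∈ ∅
Collecting zeros: affine points = {(1, 2), (2, 1), (2, 4), (3, 3)}.
Total count |C(F_5)_aff| = 4.


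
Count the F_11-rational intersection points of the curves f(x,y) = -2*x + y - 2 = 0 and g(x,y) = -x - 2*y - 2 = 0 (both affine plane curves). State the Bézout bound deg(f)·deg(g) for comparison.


Common zeros: {(1, 4)}; count = 1; Bézout bound = 1.

deg(f) = 1, deg(g) = 1, so Bézout bound = 1.
Scan x ∈ F_11. For each x, list the y ∈ F_11 with f(x, y) ≡ 0 and those with g(x, y) ≡ 0 (mod 11); the common zeros in that column are the intersection.
  x = 0: f ≡ 0 at y ∈ {2}; g ≡ 0 at y ∈ {10}; common: ∅.
  x = 1: f ≡ 0 at y ∈ {4}; g ≡ 0 at y ∈ {4}; common: {4}.
  x = 2: f ≡ 0 at y ∈ {6}; g ≡ 0 at y ∈ {9}; common: ∅.
  x = 3: f ≡ 0 at y ∈ {8}; g ≡ 0 at y ∈ {3}; common: ∅.
  x = 4: f ≡ 0 at y ∈ {10}; g ≡ 0 at y ∈ {8}; common: ∅.
  x = 5: f ≡ 0 at y ∈ {1}; g ≡ 0 at y ∈ {2}; common: ∅.
  x = 6: f ≡ 0 at y ∈ {3}; g ≡ 0 at y ∈ {7}; common: ∅.
  x = 7: f ≡ 0 at y ∈ {5}; g ≡ 0 at y ∈ {1}; common: ∅.
  x = 8: f ≡ 0 at y ∈ {7}; g ≡ 0 at y ∈ {6}; common: ∅.
  x = 9: f ≡ 0 at y ∈ {9}; g ≡ 0 at y ∈ {0}; common: ∅.
  x = 10: f ≡ 0 at y ∈ {0}; g ≡ 0 at y ∈ {5}; common: ∅.
Collecting: common zeros = {(1, 4)}, so the count is 1.
Comparison with the Bézout bound: 1 ≤ 1 = deg(f)·deg(g), as expected for curves with no common component (the bound is attained).


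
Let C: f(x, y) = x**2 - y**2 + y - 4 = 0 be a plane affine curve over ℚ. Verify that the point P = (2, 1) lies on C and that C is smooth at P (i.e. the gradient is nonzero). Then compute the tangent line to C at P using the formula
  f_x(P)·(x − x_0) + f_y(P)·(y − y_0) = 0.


Tangent line at P: 4*x - y - 7 = 0.

Step 1: f(2, 1) = 0, so P lies on C.
Step 2: partial derivatives
  f_x(x, y) = 2*x, f_y(x, y) = 1 - 2*y.
  f_x(P) = 4, f_y(P) = -1 (gradient nonzero, so P is smooth).
Step 3: tangent line at P: 4·(x − 2) + -1·(y − 1) = 0.
Expanding: 4*x - y - 7 = 0.


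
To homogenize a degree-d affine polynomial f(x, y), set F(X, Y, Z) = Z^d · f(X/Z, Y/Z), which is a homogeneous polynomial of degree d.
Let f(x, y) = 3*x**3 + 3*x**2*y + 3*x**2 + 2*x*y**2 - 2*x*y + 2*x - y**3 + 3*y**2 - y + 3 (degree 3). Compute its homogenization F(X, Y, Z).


F(X, Y, Z) = 3*X**3 + 3*X**2*Y + 3*X**2*Z + 2*X*Y**2 - 2*X*Y*Z + 2*X*Z**2 - Y**3 + 3*Y**2*Z - Y*Z**2 + 3*Z**3

deg(f) = 3.
Substitute x = X/Z, y = Y/Z into f, then multiply by Z^3.
  monomial 3·x^3·y^0 ↦ 3·X^3·Y^0·Z^0.
  monomial 3·x^2·y^1 ↦ 3·X^2·Y^1·Z^0.
  monomial 3·x^2·y^0 ↦ 3·X^2·Y^0·Z^1.
  monomial 2·x^1·y^2 ↦ 2·X^1·Y^2·Z^0.
  monomial -2·x^1·y^1 ↦ -2·X^1·Y^1·Z^1.
  monomial 2·x^1·y^0 ↦ 2·X^1·Y^0·Z^2.
  monomial -1·x^0·y^3 ↦ -1·X^0·Y^3·Z^0.
  monomial 3·x^0·y^2 ↦ 3·X^0·Y^2·Z^1.
  monomial -1·x^0·y^1 ↦ -1·X^0·Y^1·Z^2.
  monomial 3·x^0·y^0 ↦ 3·X^0·Y^0·Z^3.
Collecting: F(X, Y, Z) = 3*X**3 + 3*X**2*Y + 3*X**2*Z + 2*X*Y**2 - 2*X*Y*Z + 2*X*Z**2 - Y**3 + 3*Y**2*Z - Y*Z**2 + 3*Z**3.


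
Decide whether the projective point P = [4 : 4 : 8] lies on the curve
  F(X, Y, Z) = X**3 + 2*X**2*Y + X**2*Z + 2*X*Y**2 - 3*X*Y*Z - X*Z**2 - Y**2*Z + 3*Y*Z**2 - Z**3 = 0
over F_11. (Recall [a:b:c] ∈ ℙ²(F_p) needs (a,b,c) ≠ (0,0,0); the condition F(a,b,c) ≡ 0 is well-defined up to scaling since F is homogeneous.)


F(4,4,8) ≡ 2 (mod 11); P is NOT on the curve.

Evaluate F(4, 4, 8) term-by-term (mod 11).
  X**3 ↦ 1·64·1·1 = 64
  2*X**2*Y ↦ 2·16·4·1 = 128
  X**2*Z ↦ 1·16·1·8 = 128
  2*X*Y**2 ↦ 2·4·16·1 = 128
  -3*X*Y*Z ↦ -3·4·4·8 = -384
  -X*Z**2 ↦ -1·4·1·64 = -256
  -Y**2*Z ↦ -1·1·16·8 = -128
  3*Y*Z**2 ↦ 3·1·4·64 = 768
  -Z**3 ↦ -1·1·1·512 = -512
Sum: F(4, 4, 8) = (64) + (128) + (128) + (128) + (-384) + (-256) + (-128) + (768) + (-512) = -64.
Reducing mod 11: -64 ≡ 2 (mod 11).
Since F(a, b, c) ≡ 2 ≠ 0 (mod 11), P does NOT lie on the curve.


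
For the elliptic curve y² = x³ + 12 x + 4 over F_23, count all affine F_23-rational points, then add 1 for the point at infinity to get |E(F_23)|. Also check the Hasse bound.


Affine points = {(0, 2), (0, 21), (2, 6), (2, 17), (4, 1), (4, 22), (6, 4), (6, 19), (9, 6), (9, 17), (11, 8), (11, 15), (12, 6), (12, 17), (14, 8), (14, 15), (18, 7), (18, 16), (21, 8), (21, 15)}; affine count = 20; |E(F_23)| = 21.

Discriminant check: Δ ∝ 4a³ + 27b² = 4·12³ + 27·4² = 4·1728 + 27·16 ≡ 7 (mod 23). Nonzero ⇒ E is nonsingular.
For each x ∈ F_23, compute rhs = x³ + 12·x + 4 mod 23, then count y ∈ F_23 with y² ≡ rhs.
  x = 0: rhs = 4, matching y values: 2, 21 (2 points).
  x = 1: rhs = 17, matching y values: none (0 points).
  x = 2: rhs = 13, matching y values: 6, 17 (2 points).
  x = 3: rhs = 21, matching y values: none (0 points).
  x = 4: rhs = 1, matching y values: 1, 22 (2 points).
  x = 5: rhs = 5, matching y values: none (0 points).
  x = 6: rhs = 16, matching y values: 4, 19 (2 points).
  x = 7: rhs = 17, matching y values: none (0 points).
  x = 8: rhs = 14, matching y values: none (0 points).
  x = 9: rhs = 13, matching y values: 6, 17 (2 points).
  x = 10: rhs = 20, matching y values: none (0 points).
  x = 11: rhs = 18, matching y values: 8, 15 (2 points).
  x = 12: rhs = 13, matching y values: 6, 17 (2 points).
  x = 13: rhs = 11, matching y values: none (0 points).
  x = 14: rhs = 18, matching y values: 8, 15 (2 points).
  x = 15: rhs = 17, matching y values: none (0 points).
  x = 16: rhs = 14, matching y values: none (0 points).
  x = 17: rhs = 15, matching y values: none (0 points).
  x = 18: rhs = 3, matching y values: 7, 16 (2 points).
  x = 19: rhs = 7, matching y values: none (0 points).
  x = 20: rhs = 10, matching y values: none (0 points).
  x = 21: rhs = 18, matching y values: 8, 15 (2 points).
  x = 22: rhs = 14, matching y values: none (0 points).
Total affine count: 20.
Full point count |E(F_23)| = 20 + 1 = 21.
Hasse bound: |21 − (23+1)| = |-3| = 3 ≤ 2√23 ≈ 9.5917 ✓.


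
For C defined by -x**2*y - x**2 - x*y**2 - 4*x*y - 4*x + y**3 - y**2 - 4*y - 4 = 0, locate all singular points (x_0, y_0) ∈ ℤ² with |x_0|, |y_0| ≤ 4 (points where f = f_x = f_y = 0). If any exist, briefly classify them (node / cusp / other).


Singular points: {(-2, 0)}; classification: node.

Compute partial derivatives:
  f_x = -2*x*y - 2*x - y**2 - 4*y - 4.
  f_y = -x**2 - 2*x*y - 4*x + 3*y**2 - 2*y - 4.
Scan x_0 ∈ {−4, ..., 4}. For each x_0, f_y(x_0, y) is a polynomial in y; find its integer roots y ∈ {−4, ..., 4}, then test f_x and f at those candidates.
  x = -4: f_y(-4, y) = 3*y**2 + 6*y - 4; no integer root y with |y| ≤ 4.
  x = -3: f_y(-3, y) = 3*y**2 + 4*y - 1; no integer root y with |y| ≤ 4.
  x = -2: f_y(-2, y) = 3*y**2 + 2*y; vanishes at y ∈ {0}. (-2, 0): f_x = 0, f = 0 — SINGULAR.
  x = -1: f_y(-1, y) = 3*y**2 - 1; no integer root y with |y| ≤ 4.
  x = 0: f_y(0, y) = 3*y**2 - 2*y - 4; no integer root y with |y| ≤ 4.
  x = 1: f_y(1, y) = 3*y**2 - 4*y - 9; no integer root y with |y| ≤ 4.
  x = 2: f_y(2, y) = 3*y**2 - 6*y - 16; no integer root y with |y| ≤ 4.
  x = 3: f_y(3, y) = 3*y**2 - 8*y - 25; no integer root y with |y| ≤ 4.
  x = 4: f_y(4, y) = 3*y**2 - 10*y - 36; no integer root y with |y| ≤ 4.
Only singular point on the grid: (-2, 0).
Classify: substitute x = -2 + u, y = 0 + v and expand: f = -u**2*v - u**2 - u*v**2 + v**3 + v**2.
No constant or linear terms (consistent with a singular point). Quadratic part: -u**2 + v**2. Cubic part: -u**2*v - u*v**2 + v**3.
The quadratic part v**2 - u**2 = (v − u)(v + u) splits into two distinct linear factors, so there are two distinct tangent lines y − 0 = ±(x − -2) — this is a node (ordinary double point).
Classification: node.


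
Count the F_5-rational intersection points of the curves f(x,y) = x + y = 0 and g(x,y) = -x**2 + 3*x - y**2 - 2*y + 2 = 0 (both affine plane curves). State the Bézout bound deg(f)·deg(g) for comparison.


Common zeros: {(1, 4), (4, 1)}; count = 2; Bézout bound = 2.

deg(f) = 1, deg(g) = 2, so Bézout bound = 2.
Scan x ∈ F_5. For each x, list the y ∈ F_5 with f(x, y) ≡ 0 and those with g(x, y) ≡ 0 (mod 5); the common zeros in that column are the intersection.
  x = 0: f ≡ 0 at y ∈ {0}; g ≡ 0 at y ∈ ∅; common: ∅.
  x = 1: f ≡ 0 at y ∈ {4}; g ≡ 0 at y ∈ {4}; common: {4}.
  x = 2: f ≡ 0 at y ∈ {3}; g ≡ 0 at y ∈ {4}; common: ∅.
  x = 3: f ≡ 0 at y ∈ {2}; g ≡ 0 at y ∈ ∅; common: ∅.
  x = 4: f ≡ 0 at y ∈ {1}; g ≡ 0 at y ∈ {1, 2}; common: {1}.
Collecting: common zeros = {(1, 4), (4, 1)}, so the count is 2.
Comparison with the Bézout bound: 2 ≤ 2 = deg(f)·deg(g), as expected for curves with no common component (the bound is attained).


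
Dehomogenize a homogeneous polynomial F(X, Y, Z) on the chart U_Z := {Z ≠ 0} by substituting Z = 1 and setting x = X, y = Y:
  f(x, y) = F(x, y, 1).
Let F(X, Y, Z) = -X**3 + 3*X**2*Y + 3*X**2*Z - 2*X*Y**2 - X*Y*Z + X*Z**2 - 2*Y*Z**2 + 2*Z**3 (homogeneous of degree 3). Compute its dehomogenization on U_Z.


f(x, y) = -x**3 + 3*x**2*y + 3*x**2 - 2*x*y**2 - x*y + x - 2*y + 2

On U_Z we set Z = 1. Each monomial c·X^i·Y^j·Z^k in F becomes c·x^i·y^j·1^k = c·x^i·y^j.
Substituting Z = 1: F(X, Y, 1) = -x**3 + 3*x**2*y + 3*x**2 - 2*x*y**2 - x*y + x - 2*y + 2.
Note: deg(f) ≤ deg(F) = 3; strict inequality happens when F is divisible by Z (lost terms).


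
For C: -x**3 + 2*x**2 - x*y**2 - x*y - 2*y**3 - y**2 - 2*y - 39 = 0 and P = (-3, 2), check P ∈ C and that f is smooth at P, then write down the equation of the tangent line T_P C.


Tangent line at P: -45*x - 15*y - 105 = 0.

Step 1: f(-3, 2) = 0, so P lies on C.
Step 2: partial derivatives
  f_x(x, y) = -3*x**2 + 4*x - y**2 - y, f_y(x, y) = -2*x*y - x - 6*y**2 - 2*y - 2.
  f_x(P) = -45, f_y(P) = -15 (gradient nonzero, so P is smooth).
Step 3: tangent line at P: -45·(x − -3) + -15·(y − 2) = 0.
Expanding: -45*x - 15*y - 105 = 0.


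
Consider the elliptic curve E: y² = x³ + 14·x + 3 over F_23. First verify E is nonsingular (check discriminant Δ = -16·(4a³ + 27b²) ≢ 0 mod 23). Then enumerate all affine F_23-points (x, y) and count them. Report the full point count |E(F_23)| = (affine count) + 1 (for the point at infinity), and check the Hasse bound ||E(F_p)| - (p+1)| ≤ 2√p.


Affine points = {(0, 7), (0, 16), (1, 8), (1, 15), (2, 4), (2, 19), (3, 7), (3, 16), (4, 10), (4, 13), (6, 2), (6, 21), (8, 11), (8, 12), (10, 4), (10, 19), (11, 4), (11, 19), (12, 6), (12, 17), (13, 6), (13, 17), (15, 0), (17, 5), (17, 18), (20, 7), (20, 16), (21, 6), (21, 17)}; affine count = 29; |E(F_23)| = 30.

Discriminant check: Δ ∝ 4a³ + 27b² = 4·14³ + 27·3² = 4·2744 + 27·9 ≡ 18 (mod 23). Nonzero ⇒ E is nonsingular.
For each x ∈ F_23, compute rhs = x³ + 14·x + 3 mod 23, then count y ∈ F_23 with y² ≡ rhs.
  x = 0: rhs = 3, matching y values: 7, 16 (2 points).
  x = 1: rhs = 18, matching y values: 8, 15 (2 points).
  x = 2: rhs = 16, matching y values: 4, 19 (2 points).
  x = 3: rhs = 3, matching y values: 7, 16 (2 points).
  x = 4: rhs = 8, matching y values: 10, 13 (2 points).
  x = 5: rhs = 14, matching y values: none (0 points).
  x = 6: rhs = 4, matching y values: 2, 21 (2 points).
  x = 7: rhs = 7, matching y values: none (0 points).
  x = 8: rhs = 6, matching y values: 11, 12 (2 points).
  x = 9: rhs = 7, matching y values: none (0 points).
  x = 10: rhs = 16, matching y values: 4, 19 (2 points).
  x = 11: rhs = 16, matching y values: 4, 19 (2 points).
  x = 12: rhs = 13, matching y values: 6, 17 (2 points).
  x = 13: rhs = 13, matching y values: 6, 17 (2 points).
  x = 14: rhs = 22, matching y values: none (0 points).
  x = 15: rhs = 0, matching y values: 0 (1 points).
  x = 16: rhs = 22, matching y values: none (0 points).
  x = 17: rhs = 2, matching y values: 5, 18 (2 points).
  x = 18: rhs = 15, matching y values: none (0 points).
  x = 19: rhs = 21, matching y values: none (0 points).
  x = 20: rhs = 3, matching y values: 7, 16 (2 points).
  x = 21: rhs = 13, matching y values: 6, 17 (2 points).
  x = 22: rhs = 11, matching y values: none (0 points).
Total affine count: 29.
Full point count |E(F_23)| = 29 + 1 = 30.
Hasse bound: |30 − (23+1)| = |6| = 6 ≤ 2√23 ≈ 9.5917 ✓.


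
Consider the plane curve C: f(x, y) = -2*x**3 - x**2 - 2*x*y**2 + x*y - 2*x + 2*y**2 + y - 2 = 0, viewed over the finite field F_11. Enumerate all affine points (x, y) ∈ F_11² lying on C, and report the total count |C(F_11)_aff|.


Affine F_11-points: {(1, 9), (4, 0), (4, 10), (5, 3), (5, 6), (8, 1), (8, 2)}; count = 7.

For each of the 121 pairs (x, y) ∈ F_11², evaluate f(x, y) mod 11. Record the zeros.
  x = 0: [0↦9, 1↦1, 2↦8, 3↦8, 4↦1, 5↦9, 6↦10, 7↦4, 8↦2, 9↦4, 10↦10]  zeros at y ∈ ∅
  x = 1: [0↦4, 1↦6, 2↦8, 3↦10, 4↦1, 5↦3, 6↦5, 7↦7, 8↦9, 9↦0, 10↦2]  zeros at y ∈ {9}
  x = 2: [0↦7, 1↦8, 2↦5, 3↦9, 4↦9, 5↦5, 6↦8, 7↦7, 8↦2, 9↦4, 10↦2]  zeros at y ∈ ∅
  x = 3: [0↦6, 1↦6, 2↦9, 3↦4, 4↦2, 5↦3, 6↦7, 7↦3, 8↦2, 9↦4, 10↦9]  zeros at y ∈ ∅
  x = 4: [0↦0, 1↦10, 2↦8, 3↦5, 4↦1, 5↦7, 6↦1, 7↦5, 8↦8, 9↦10, 10↦0]  zeros at y ∈ {0, 10}
  x = 5: [0↦10, 1↦8, 2↦1, 3↦0, 4↦5, 5↦5, 6↦0, 7↦1, 8↦8, 9↦10, 10↦7]  zeros at y ∈ {3, 6}
  x = 6: [0↦2, 1↦10, 2↦9, 3↦10, 4↦2, 5↦7, 6↦3, 7↦1, 8↦1, 9↦3, 10↦7]  zeros at y ∈ ∅
  x = 7: [0↦8, 1↦4, 2↦9, 3↦1, 4↦2, 5↦1, 6↦9, 7↦4, 8↦8, 9↦10, 10↦10]  zeros at y ∈ ∅
  x = 8: [0↦5, 1↦0, 2↦0, 3↦5, 4↦4, 5↦8, 6↦6, 7↦9, 8↦6, 9↦8, 10↦4]  zeros at y ∈ {1, 2}
  x = 9: [0↦3, 1↦8, 2↦3, 3↦10, 4↦7, 5↦5, 6↦4, 7↦4, 8↦5, 9↦7, 10↦10]  zeros at y ∈ ∅
  x = 10: [0↦1, 1↦5, 2↦6, 3↦4, 4↦10, 5↦2, 6↦2, 7↦10, 8↦4, 9↦6, 10↦5]  zeros at y ∈ ∅
Collecting zeros: affine points = {(1, 9), (4, 0), (4, 10), (5, 3), (5, 6), (8, 1), (8, 2)}.
Total count |C(F_11)_aff| = 7.


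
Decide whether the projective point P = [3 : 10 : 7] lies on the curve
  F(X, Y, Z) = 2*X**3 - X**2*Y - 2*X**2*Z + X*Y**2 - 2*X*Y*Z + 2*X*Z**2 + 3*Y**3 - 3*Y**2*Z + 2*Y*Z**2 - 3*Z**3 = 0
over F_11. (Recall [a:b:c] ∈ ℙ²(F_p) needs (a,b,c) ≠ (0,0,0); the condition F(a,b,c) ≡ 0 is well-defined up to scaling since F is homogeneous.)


F(3,10,7) ≡ 5 (mod 11); P is NOT on the curve.

Evaluate F(3, 10, 7) term-by-term (mod 11).
  2*X**3 ↦ 2·27·1·1 = 54
  -X**2*Y ↦ -1·9·10·1 = -90
  -2*X**2*Z ↦ -2·9·1·7 = -126
  X*Y**2 ↦ 1·3·100·1 = 300
  -2*X*Y*Z ↦ -2·3·10·7 = -420
  2*X*Z**2 ↦ 2·3·1·49 = 294
  3*Y**3 ↦ 3·1·1000·1 = 3000
  -3*Y**2*Z ↦ -3·1·100·7 = -2100
  2*Y*Z**2 ↦ 2·1·10·49 = 980
  -3*Z**3 ↦ -3·1·1·343 = -1029
Sum: F(3, 10, 7) = (54) + (-90) + (-126) + (300) + (-420) + (294) + (3000) + (-2100) + (980) + (-1029) = 863.
Reducing mod 11: 863 ≡ 5 (mod 11).
Since F(a, b, c) ≡ 5 ≠ 0 (mod 11), P does NOT lie on the curve.


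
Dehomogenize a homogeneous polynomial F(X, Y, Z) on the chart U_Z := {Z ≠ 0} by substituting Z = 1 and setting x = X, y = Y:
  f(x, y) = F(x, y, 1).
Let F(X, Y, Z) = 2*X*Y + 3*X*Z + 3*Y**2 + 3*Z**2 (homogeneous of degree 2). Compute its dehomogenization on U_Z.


f(x, y) = 2*x*y + 3*x + 3*y**2 + 3

On U_Z we set Z = 1. Each monomial c·X^i·Y^j·Z^k in F becomes c·x^i·y^j·1^k = c·x^i·y^j.
Substituting Z = 1: F(X, Y, 1) = 2*x*y + 3*x + 3*y**2 + 3.
Note: deg(f) ≤ deg(F) = 2; strict inequality happens when F is divisible by Z (lost terms).


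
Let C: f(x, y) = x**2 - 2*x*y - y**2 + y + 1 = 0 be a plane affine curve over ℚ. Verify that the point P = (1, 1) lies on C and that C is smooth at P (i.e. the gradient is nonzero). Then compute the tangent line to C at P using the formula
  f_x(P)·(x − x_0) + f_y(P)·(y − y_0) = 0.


Tangent line at P: 3 - 3*y = 0.

Step 1: f(1, 1) = 0, so P lies on C.
Step 2: partial derivatives
  f_x(x, y) = 2*x - 2*y, f_y(x, y) = -2*x - 2*y + 1.
  f_x(P) = 0, f_y(P) = -3 (gradient nonzero, so P is smooth).
Step 3: tangent line at P: 0·(x − 1) + -3·(y − 1) = 0.
Expanding: 3 - 3*y = 0.


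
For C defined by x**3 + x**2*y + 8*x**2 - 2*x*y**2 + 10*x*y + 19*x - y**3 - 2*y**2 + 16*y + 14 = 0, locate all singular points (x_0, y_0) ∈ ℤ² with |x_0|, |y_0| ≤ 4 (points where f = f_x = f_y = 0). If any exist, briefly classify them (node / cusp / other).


Singular points: {(-3, 1)}; classification: cusp.

Compute partial derivatives:
  f_x = 3*x**2 + 2*x*y + 16*x - 2*y**2 + 10*y + 19.
  f_y = x**2 - 4*x*y + 10*x - 3*y**2 - 4*y + 16.
Scan x_0 ∈ {−4, ..., 4}. For each x_0, f_y(x_0, y) is a polynomial in y; find its integer roots y ∈ {−4, ..., 4}, then test f_x and f at those candidates.
  x = -4: f_y(-4, y) = -3*y**2 + 12*y - 8; no integer root y with |y| ≤ 4.
  x = -3: f_y(-3, y) = -3*y**2 + 8*y - 5; vanishes at y ∈ {1}. (-3, 1): f_x = 0, f = 0 — SINGULAR.
  x = -2: f_y(-2, y) = -3*y**2 + 4*y; vanishes at y ∈ {0}. (-2, 0): f_x = -1 ≠ 0.
  x = -1: f_y(-1, y) = 7 - 3*y**2; no integer root y with |y| ≤ 4.
  x = 0: f_y(0, y) = -3*y**2 - 4*y + 16; no integer root y with |y| ≤ 4.
  x = 1: f_y(1, y) = -3*y**2 - 8*y + 27; no integer root y with |y| ≤ 4.
  x = 2: f_y(2, y) = -3*y**2 - 12*y + 40; no integer root y with |y| ≤ 4.
  x = 3: f_y(3, y) = -3*y**2 - 16*y + 55; no integer root y with |y| ≤ 4.
  x = 4: f_y(4, y) = -3*y**2 - 20*y + 72; no integer root y with |y| ≤ 4.
Only singular point on the grid: (-3, 1).
Classify: substitute x = -3 + u, y = 1 + v and expand: f = u**3 + u**2*v - 2*u*v**2 - v**3 + v**2.
No constant or linear terms (consistent with a singular point). Quadratic part: v**2. Cubic part: u**3 + u**2*v - 2*u*v**2 - v**3.
The quadratic part v**2 is a perfect square, so there is a single (double) tangent line v = 0, i.e. y = 1. Restricting the cubic part to that line (v = 0) leaves u**3 ≠ 0, so f is not divisible by v and the branch is v² ≈ -u**3 to lowest order — this is a cusp.
Classification: cusp.


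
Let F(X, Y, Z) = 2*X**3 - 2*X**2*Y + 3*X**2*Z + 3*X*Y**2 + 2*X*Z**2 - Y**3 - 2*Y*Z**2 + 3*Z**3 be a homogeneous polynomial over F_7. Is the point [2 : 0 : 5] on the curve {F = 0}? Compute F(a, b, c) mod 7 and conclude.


F(2,0,5) ≡ 5 (mod 7); P is NOT on the curve.

Evaluate F(2, 0, 5) term-by-term (mod 7).
  2*X**3 ↦ 2·8·1·1 = 16
  -2*X**2*Y ↦ -2·4·0·1 = 0
  3*X**2*Z ↦ 3·4·1·5 = 60
  3*X*Y**2 ↦ 3·2·0·1 = 0
  2*X*Z**2 ↦ 2·2·1·25 = 100
  -Y**3 ↦ -1·1·0·1 = 0
  -2*Y*Z**2 ↦ -2·1·0·25 = 0
  3*Z**3 ↦ 3·1·1·125 = 375
Sum: F(2, 0, 5) = (16) + (0) + (60) + (0) + (100) + (0) + (0) + (375) = 551.
Reducing mod 7: 551 ≡ 5 (mod 7).
Since F(a, b, c) ≡ 5 ≠ 0 (mod 7), P does NOT lie on the curve.


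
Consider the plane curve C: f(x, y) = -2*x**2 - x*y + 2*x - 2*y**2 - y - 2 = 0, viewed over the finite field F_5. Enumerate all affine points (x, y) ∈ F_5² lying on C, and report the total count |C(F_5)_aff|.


Affine F_5-points: {(0, 1), (2, 2), (2, 4), (3, 1), (3, 2)}; count = 5.

For each of the 25 pairs (x, y) ∈ F_5², evaluate f(x, y) mod 5. Record the zeros.
  x = 0: [0↦3, 1↦0, 2↦3, 3↦2, 4↦2]  zeros at y ∈ {1}
  x = 1: [0↦3, 1↦4, 2↦1, 3↦4, 4↦3]  zeros at y ∈ ∅
  x = 2: [0↦4, 1↦4, 2↦0, 3↦2, 4↦0]  zeros at y ∈ {2, 4}
  x = 3: [0↦1, 1↦0, 2↦0, 3↦1, 4↦3]  zeros at y ∈ {1, 2}
  x = 4: [0↦4, 1↦2, 2↦1, 3↦1, 4↦2]  zeros at y ∈ ∅
Collecting zeros: affine points = {(0, 1), (2, 2), (2, 4), (3, 1), (3, 2)}.
Total count |C(F_5)_aff| = 5.


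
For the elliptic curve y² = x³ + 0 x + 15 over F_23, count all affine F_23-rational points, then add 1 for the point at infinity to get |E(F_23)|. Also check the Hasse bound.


Affine points = {(1, 4), (1, 19), (2, 0), (5, 5), (5, 18), (6, 1), (6, 22), (7, 6), (7, 17), (9, 10), (9, 13), (10, 7), (10, 16), (11, 9), (11, 14), (12, 8), (12, 15), (13, 2), (13, 21), (15, 3), (15, 20), (17, 11), (17, 12)}; affine count = 23; |E(F_23)| = 24.

Discriminant check: Δ ∝ 4a³ + 27b² = 4·0³ + 27·15² = 4·0 + 27·225 ≡ 3 (mod 23). Nonzero ⇒ E is nonsingular.
For each x ∈ F_23, compute rhs = x³ + 0·x + 15 mod 23, then count y ∈ F_23 with y² ≡ rhs.
  x = 0: rhs = 15, matching y values: none (0 points).
  x = 1: rhs = 16, matching y values: 4, 19 (2 points).
  x = 2: rhs = 0, matching y values: 0 (1 points).
  x = 3: rhs = 19, matching y values: none (0 points).
  x = 4: rhs = 10, matching y values: none (0 points).
  x = 5: rhs = 2, matching y values: 5, 18 (2 points).
  x = 6: rhs = 1, matching y values: 1, 22 (2 points).
  x = 7: rhs = 13, matching y values: 6, 17 (2 points).
  x = 8: rhs = 21, matching y values: none (0 points).
  x = 9: rhs = 8, matching y values: 10, 13 (2 points).
  x = 10: rhs = 3, matching y values: 7, 16 (2 points).
  x = 11: rhs = 12, matching y values: 9, 14 (2 points).
  x = 12: rhs = 18, matching y values: 8, 15 (2 points).
  x = 13: rhs = 4, matching y values: 2, 21 (2 points).
  x = 14: rhs = 22, matching y values: none (0 points).
  x = 15: rhs = 9, matching y values: 3, 20 (2 points).
  x = 16: rhs = 17, matching y values: none (0 points).
  x = 17: rhs = 6, matching y values: 11, 12 (2 points).
  x = 18: rhs = 5, matching y values: none (0 points).
  x = 19: rhs = 20, matching y values: none (0 points).
  x = 20: rhs = 11, matching y values: none (0 points).
  x = 21: rhs = 7, matching y values: none (0 points).
  x = 22: rhs = 14, matching y values: none (0 points).
Total affine count: 23.
Full point count |E(F_23)| = 23 + 1 = 24.
Hasse bound: |24 − (23+1)| = |0| = 0 ≤ 2√23 ≈ 9.5917 ✓.


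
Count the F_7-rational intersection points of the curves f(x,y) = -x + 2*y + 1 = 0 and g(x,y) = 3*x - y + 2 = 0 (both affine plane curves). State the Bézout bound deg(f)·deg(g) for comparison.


Common zeros: {(6, 6)}; count = 1; Bézout bound = 1.

deg(f) = 1, deg(g) = 1, so Bézout bound = 1.
Scan x ∈ F_7. For each x, list the y ∈ F_7 with f(x, y) ≡ 0 and those with g(x, y) ≡ 0 (mod 7); the common zeros in that column are the intersection.
  x = 0: f ≡ 0 at y ∈ {3}; g ≡ 0 at y ∈ {2}; common: ∅.
  x = 1: f ≡ 0 at y ∈ {0}; g ≡ 0 at y ∈ {5}; common: ∅.
  x = 2: f ≡ 0 at y ∈ {4}; g ≡ 0 at y ∈ {1}; common: ∅.
  x = 3: f ≡ 0 at y ∈ {1}; g ≡ 0 at y ∈ {4}; common: ∅.
  x = 4: f ≡ 0 at y ∈ {5}; g ≡ 0 at y ∈ {0}; common: ∅.
  x = 5: f ≡ 0 at y ∈ {2}; g ≡ 0 at y ∈ {3}; common: ∅.
  x = 6: f ≡ 0 at y ∈ {6}; g ≡ 0 at y ∈ {6}; common: {6}.
Collecting: common zeros = {(6, 6)}, so the count is 1.
Comparison with the Bézout bound: 1 ≤ 1 = deg(f)·deg(g), as expected for curves with no common component (the bound is attained).


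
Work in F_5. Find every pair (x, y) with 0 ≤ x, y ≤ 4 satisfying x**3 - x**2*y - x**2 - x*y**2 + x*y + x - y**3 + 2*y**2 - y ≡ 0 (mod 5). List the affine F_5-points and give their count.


Affine F_5-points: {(0, 0), (0, 1), (1, 1), (1, 2), (1, 3), (2, 3), (2, 4), (3, 2), (4, 2)}; count = 9.

For each of the 25 pairs (x, y) ∈ F_5², evaluate f(x, y) mod 5. Record the zeros.
  x = 0: [0↦0, 1↦0, 2↦3, 3↦3, 4↦4]  zeros at y ∈ {0, 1}
  x = 1: [0↦1, 1↦0, 2↦0, 3↦0, 4↦4]  zeros at y ∈ {1, 2, 3}
  x = 2: [0↦1, 1↦2, 2↦2, 3↦0, 4↦0]  zeros at y ∈ {3, 4}
  x = 3: [0↦1, 1↦2, 2↦0, 3↦4, 4↦3]  zeros at y ∈ {2}
  x = 4: [0↦2, 1↦1, 2↦0, 3↦3, 4↦4]  zeros at y ∈ {2}
Collecting zeros: affine points = {(0, 0), (0, 1), (1, 1), (1, 2), (1, 3), (2, 3), (2, 4), (3, 2), (4, 2)}.
Total count |C(F_5)_aff| = 9.


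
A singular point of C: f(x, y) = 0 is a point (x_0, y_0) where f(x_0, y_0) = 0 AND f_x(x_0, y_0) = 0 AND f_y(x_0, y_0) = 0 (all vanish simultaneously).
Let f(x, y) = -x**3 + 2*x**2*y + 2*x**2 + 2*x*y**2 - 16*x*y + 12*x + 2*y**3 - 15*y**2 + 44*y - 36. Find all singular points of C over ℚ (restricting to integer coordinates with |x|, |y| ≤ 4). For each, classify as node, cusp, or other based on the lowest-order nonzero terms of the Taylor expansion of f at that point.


Singular points: {(2, 2)}; classification: cusp.

Compute partial derivatives:
  f_x = -3*x**2 + 4*x*y + 4*x + 2*y**2 - 16*y + 12.
  f_y = 2*x**2 + 4*x*y - 16*x + 6*y**2 - 30*y + 44.
Scan x_0 ∈ {−4, ..., 4}. For each x_0, f_y(x_0, y) is a polynomial in y; find its integer roots y ∈ {−4, ..., 4}, then test f_x and f at those candidates.
  x = -4: f_y(-4, y) = 6*y**2 - 46*y + 140; no integer root y with |y| ≤ 4.
  x = -3: f_y(-3, y) = 6*y**2 - 42*y + 110; no integer root y with |y| ≤ 4.
  x = -2: f_y(-2, y) = 6*y**2 - 38*y + 84; no integer root y with |y| ≤ 4.
  x = -1: f_y(-1, y) = 6*y**2 - 34*y + 62; no integer root y with |y| ≤ 4.
  x = 0: f_y(0, y) = 6*y**2 - 30*y + 44; no integer root y with |y| ≤ 4.
  x = 1: f_y(1, y) = 6*y**2 - 26*y + 30; no integer root y with |y| ≤ 4.
  x = 2: f_y(2, y) = 6*y**2 - 22*y + 20; vanishes at y ∈ {2}. (2, 2): f_x = 0, f = 0 — SINGULAR.
  x = 3: f_y(3, y) = 6*y**2 - 18*y + 14; no integer root y with |y| ≤ 4.
  x = 4: f_y(4, y) = 6*y**2 - 14*y + 12; no integer root y with |y| ≤ 4.
Only singular point on the grid: (2, 2).
Classify: substitute x = 2 + u, y = 2 + v and expand: f = -u**3 + 2*u**2*v + 2*u*v**2 + 2*v**3 + v**2.
No constant or linear terms (consistent with a singular point). Quadratic part: v**2. Cubic part: -u**3 + 2*u**2*v + 2*u*v**2 + 2*v**3.
The quadratic part v**2 is a perfect square, so there is a single (double) tangent line v = 0, i.e. y = 2. Restricting the cubic part to that line (v = 0) leaves -u**3 ≠ 0, so f is not divisible by v and the branch is v² ≈ u**3 to lowest order — this is a cusp.
Classification: cusp.


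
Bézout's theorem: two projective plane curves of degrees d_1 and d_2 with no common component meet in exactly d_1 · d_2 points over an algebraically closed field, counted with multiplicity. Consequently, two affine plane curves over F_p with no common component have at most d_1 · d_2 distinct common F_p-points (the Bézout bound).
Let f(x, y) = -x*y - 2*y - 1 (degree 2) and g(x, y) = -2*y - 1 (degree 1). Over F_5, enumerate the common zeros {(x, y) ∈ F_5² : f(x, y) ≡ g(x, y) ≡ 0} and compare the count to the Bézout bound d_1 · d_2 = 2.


Common zeros: {(0, 2)}; count = 1; Bézout bound = 2.

deg(f) = 2, deg(g) = 1, so Bézout bound = 2.
Scan x ∈ F_5. For each x, list the y ∈ F_5 with f(x, y) ≡ 0 and those with g(x, y) ≡ 0 (mod 5); the common zeros in that column are the intersection.
  x = 0: f ≡ 0 at y ∈ {2}; g ≡ 0 at y ∈ {2}; common: {2}.
  x = 1: f ≡ 0 at y ∈ {3}; g ≡ 0 at y ∈ {2}; common: ∅.
  x = 2: f ≡ 0 at y ∈ {1}; g ≡ 0 at y ∈ {2}; common: ∅.
  x = 3: f ≡ 0 at y ∈ ∅; g ≡ 0 at y ∈ {2}; common: ∅.
  x = 4: f ≡ 0 at y ∈ {4}; g ≡ 0 at y ∈ {2}; common: ∅.
Collecting: common zeros = {(0, 2)}, so the count is 1.
Comparison with the Bézout bound: 1 ≤ 2 = deg(f)·deg(g), as expected for curves with no common component (the affine F_5-count falls short of the bound because intersections may lie at infinity, over extension fields, or carry multiplicity).


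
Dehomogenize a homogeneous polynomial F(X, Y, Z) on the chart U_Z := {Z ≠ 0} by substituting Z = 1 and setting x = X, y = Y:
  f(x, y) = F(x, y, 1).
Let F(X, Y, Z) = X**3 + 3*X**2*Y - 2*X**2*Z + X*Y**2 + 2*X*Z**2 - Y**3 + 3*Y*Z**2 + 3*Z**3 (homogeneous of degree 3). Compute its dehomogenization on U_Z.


f(x, y) = x**3 + 3*x**2*y - 2*x**2 + x*y**2 + 2*x - y**3 + 3*y + 3

On U_Z we set Z = 1. Each monomial c·X^i·Y^j·Z^k in F becomes c·x^i·y^j·1^k = c·x^i·y^j.
Substituting Z = 1: F(X, Y, 1) = x**3 + 3*x**2*y - 2*x**2 + x*y**2 + 2*x - y**3 + 3*y + 3.
Note: deg(f) ≤ deg(F) = 3; strict inequality happens when F is divisible by Z (lost terms).


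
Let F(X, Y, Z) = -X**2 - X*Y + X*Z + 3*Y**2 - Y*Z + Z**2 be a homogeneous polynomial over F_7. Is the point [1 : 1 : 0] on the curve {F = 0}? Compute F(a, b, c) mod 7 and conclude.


F(1,1,0) ≡ 1 (mod 7); P is NOT on the curve.

Evaluate F(1, 1, 0) term-by-term (mod 7).
  -X**2 ↦ -1·1·1·1 = -1
  -X*Y ↦ -1·1·1·1 = -1
  X*Z ↦ 1·1·1·0 = 0
  3*Y**2 ↦ 3·1·1·1 = 3
  -Y*Z ↦ -1·1·1·0 = 0
  Z**2 ↦ 1·1·1·0 = 0
Sum: F(1, 1, 0) = (-1) + (-1) + (0) + (3) + (0) + (0) = 1.
Reducing mod 7: 1 ≡ 1 (mod 7).
Since F(a, b, c) ≡ 1 ≠ 0 (mod 7), P does NOT lie on the curve.


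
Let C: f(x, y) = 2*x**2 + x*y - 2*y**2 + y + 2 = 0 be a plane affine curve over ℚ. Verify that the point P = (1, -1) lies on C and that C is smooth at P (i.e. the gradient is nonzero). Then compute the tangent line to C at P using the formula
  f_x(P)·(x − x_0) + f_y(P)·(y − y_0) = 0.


Tangent line at P: 3*x + 6*y + 3 = 0.

Step 1: f(1, -1) = 0, so P lies on C.
Step 2: partial derivatives
  f_x(x, y) = 4*x + y, f_y(x, y) = x - 4*y + 1.
  f_x(P) = 3, f_y(P) = 6 (gradient nonzero, so P is smooth).
Step 3: tangent line at P: 3·(x − 1) + 6·(y − -1) = 0.
Expanding: 3*x + 6*y + 3 = 0.


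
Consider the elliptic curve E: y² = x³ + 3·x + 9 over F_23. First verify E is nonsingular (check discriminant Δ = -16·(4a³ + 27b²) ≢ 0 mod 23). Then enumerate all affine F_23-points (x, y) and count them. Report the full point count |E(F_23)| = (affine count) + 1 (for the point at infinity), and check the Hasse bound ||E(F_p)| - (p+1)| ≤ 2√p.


Affine points = {(0, 3), (0, 20), (1, 6), (1, 17), (2, 0), (4, 4), (4, 19), (6, 6), (6, 17), (8, 4), (8, 19), (9, 11), (9, 12), (10, 2), (10, 21), (11, 4), (11, 19), (12, 5), (12, 18), (14, 9), (14, 14), (15, 5), (15, 18), (16, 6), (16, 17), (19, 5), (19, 18), (21, 8), (21, 15)}; affine count = 29; |E(F_23)| = 30.

Discriminant check: Δ ∝ 4a³ + 27b² = 4·3³ + 27·9² = 4·27 + 27·81 ≡ 18 (mod 23). Nonzero ⇒ E is nonsingular.
For each x ∈ F_23, compute rhs = x³ + 3·x + 9 mod 23, then count y ∈ F_23 with y² ≡ rhs.
  x = 0: rhs = 9, matching y values: 3, 20 (2 points).
  x = 1: rhs = 13, matching y values: 6, 17 (2 points).
  x = 2: rhs = 0, matching y values: 0 (1 points).
  x = 3: rhs = 22, matching y values: none (0 points).
  x = 4: rhs = 16, matching y values: 4, 19 (2 points).
  x = 5: rhs = 11, matching y values: none (0 points).
  x = 6: rhs = 13, matching y values: 6, 17 (2 points).
  x = 7: rhs = 5, matching y values: none (0 points).
  x = 8: rhs = 16, matching y values: 4, 19 (2 points).
  x = 9: rhs = 6, matching y values: 11, 12 (2 points).
  x = 10: rhs = 4, matching y values: 2, 21 (2 points).
  x = 11: rhs = 16, matching y values: 4, 19 (2 points).
  x = 12: rhs = 2, matching y values: 5, 18 (2 points).
  x = 13: rhs = 14, matching y values: none (0 points).
  x = 14: rhs = 12, matching y values: 9, 14 (2 points).
  x = 15: rhs = 2, matching y values: 5, 18 (2 points).
  x = 16: rhs = 13, matching y values: 6, 17 (2 points).
  x = 17: rhs = 5, matching y values: none (0 points).
  x = 18: rhs = 7, matching y values: none (0 points).
  x = 19: rhs = 2, matching y values: 5, 18 (2 points).
  x = 20: rhs = 19, matching y values: none (0 points).
  x = 21: rhs = 18, matching y values: 8, 15 (2 points).
  x = 22: rhs = 5, matching y values: none (0 points).
Total affine count: 29.
Full point count |E(F_23)| = 29 + 1 = 30.
Hasse bound: |30 − (23+1)| = |6| = 6 ≤ 2√23 ≈ 9.5917 ✓.
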